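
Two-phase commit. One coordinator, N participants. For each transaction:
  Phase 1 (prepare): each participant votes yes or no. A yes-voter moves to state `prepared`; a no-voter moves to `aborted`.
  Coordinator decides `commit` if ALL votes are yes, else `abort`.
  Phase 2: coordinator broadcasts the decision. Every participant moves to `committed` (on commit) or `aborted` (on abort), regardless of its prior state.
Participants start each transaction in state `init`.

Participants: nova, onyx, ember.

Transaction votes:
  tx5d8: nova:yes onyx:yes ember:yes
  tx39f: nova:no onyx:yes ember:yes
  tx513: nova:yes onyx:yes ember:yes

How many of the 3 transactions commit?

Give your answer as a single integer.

tx5d8: all yes -> commit (commits=1)
tx39f: no from nova -> abort (commits=1)
tx513: all yes -> commit (commits=2)

Answer: 2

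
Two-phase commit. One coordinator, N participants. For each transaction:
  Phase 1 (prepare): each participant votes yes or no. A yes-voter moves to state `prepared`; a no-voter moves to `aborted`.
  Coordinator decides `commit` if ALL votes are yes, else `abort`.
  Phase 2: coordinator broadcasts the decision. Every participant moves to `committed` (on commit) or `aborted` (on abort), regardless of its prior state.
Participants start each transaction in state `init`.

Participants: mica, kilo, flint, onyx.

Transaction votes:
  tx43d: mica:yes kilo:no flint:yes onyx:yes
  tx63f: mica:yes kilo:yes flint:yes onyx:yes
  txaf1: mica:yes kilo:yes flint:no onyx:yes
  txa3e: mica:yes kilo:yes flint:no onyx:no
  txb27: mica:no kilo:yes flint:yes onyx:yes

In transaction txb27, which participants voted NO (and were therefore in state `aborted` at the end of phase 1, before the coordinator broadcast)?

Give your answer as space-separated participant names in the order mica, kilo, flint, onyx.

Txn txb27 phase 1: mica no -> aborted; kilo yes -> prepared; flint yes -> prepared; onyx yes -> prepared

Answer: mica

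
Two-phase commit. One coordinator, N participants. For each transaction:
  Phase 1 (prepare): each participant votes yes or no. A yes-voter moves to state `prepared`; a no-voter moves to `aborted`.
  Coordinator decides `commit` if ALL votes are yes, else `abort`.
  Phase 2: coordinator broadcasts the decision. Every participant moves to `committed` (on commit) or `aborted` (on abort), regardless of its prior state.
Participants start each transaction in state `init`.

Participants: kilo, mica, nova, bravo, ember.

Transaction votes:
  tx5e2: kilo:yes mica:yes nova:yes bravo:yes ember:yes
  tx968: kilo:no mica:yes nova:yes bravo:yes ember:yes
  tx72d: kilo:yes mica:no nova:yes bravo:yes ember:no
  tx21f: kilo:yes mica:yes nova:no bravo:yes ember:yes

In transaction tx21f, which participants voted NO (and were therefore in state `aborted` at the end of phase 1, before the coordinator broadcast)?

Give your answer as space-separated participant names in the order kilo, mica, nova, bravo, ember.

Txn tx21f phase 1: kilo yes -> prepared; mica yes -> prepared; nova no -> aborted; bravo yes -> prepared; ember yes -> prepared

Answer: nova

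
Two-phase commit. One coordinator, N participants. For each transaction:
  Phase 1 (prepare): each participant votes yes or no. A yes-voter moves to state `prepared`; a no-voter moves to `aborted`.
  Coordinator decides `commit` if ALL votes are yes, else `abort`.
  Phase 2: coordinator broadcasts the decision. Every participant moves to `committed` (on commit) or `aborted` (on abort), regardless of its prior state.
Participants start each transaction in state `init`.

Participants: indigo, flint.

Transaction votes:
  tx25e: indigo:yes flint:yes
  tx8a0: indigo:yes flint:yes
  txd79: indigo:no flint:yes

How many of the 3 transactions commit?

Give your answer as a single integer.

Answer: 2

Derivation:
tx25e: all yes -> commit (commits=1)
tx8a0: all yes -> commit (commits=2)
txd79: no from indigo -> abort (commits=2)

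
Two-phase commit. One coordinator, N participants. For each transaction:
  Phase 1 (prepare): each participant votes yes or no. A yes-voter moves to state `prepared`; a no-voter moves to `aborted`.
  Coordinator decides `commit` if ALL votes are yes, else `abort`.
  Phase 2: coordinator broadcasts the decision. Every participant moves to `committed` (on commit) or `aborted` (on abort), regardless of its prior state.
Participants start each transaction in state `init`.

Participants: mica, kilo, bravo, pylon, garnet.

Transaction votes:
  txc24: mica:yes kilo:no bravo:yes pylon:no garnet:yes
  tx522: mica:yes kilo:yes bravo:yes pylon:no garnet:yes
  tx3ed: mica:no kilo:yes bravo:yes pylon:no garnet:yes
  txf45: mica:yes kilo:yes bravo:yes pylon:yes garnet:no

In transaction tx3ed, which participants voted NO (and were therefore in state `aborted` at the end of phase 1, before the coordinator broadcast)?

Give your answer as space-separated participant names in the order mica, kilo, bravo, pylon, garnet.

Answer: mica pylon

Derivation:
Txn tx3ed phase 1: mica no -> aborted; kilo yes -> prepared; bravo yes -> prepared; pylon no -> aborted; garnet yes -> prepared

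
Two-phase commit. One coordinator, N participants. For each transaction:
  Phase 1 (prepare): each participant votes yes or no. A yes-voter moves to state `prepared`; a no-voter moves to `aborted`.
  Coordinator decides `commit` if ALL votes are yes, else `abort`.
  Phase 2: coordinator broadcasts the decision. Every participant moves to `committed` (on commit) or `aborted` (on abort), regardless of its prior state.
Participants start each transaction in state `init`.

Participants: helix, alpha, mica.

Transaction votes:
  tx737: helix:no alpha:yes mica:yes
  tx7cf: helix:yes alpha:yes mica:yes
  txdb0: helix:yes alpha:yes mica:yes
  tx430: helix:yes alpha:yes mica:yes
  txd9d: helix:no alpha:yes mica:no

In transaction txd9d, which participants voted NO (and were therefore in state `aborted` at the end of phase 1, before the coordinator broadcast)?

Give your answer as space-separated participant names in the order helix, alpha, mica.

Answer: helix mica

Derivation:
Txn txd9d phase 1: helix no -> aborted; alpha yes -> prepared; mica no -> aborted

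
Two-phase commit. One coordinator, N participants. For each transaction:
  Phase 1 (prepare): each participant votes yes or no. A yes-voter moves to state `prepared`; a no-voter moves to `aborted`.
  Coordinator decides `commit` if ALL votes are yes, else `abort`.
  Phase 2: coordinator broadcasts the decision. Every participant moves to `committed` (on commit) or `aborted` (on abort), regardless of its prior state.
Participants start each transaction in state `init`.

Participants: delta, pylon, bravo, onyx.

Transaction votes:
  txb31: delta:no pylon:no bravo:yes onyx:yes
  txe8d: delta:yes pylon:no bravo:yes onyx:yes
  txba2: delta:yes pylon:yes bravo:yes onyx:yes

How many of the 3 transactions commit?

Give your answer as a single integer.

txb31: no from delta, pylon -> abort (commits=0)
txe8d: no from pylon -> abort (commits=0)
txba2: all yes -> commit (commits=1)

Answer: 1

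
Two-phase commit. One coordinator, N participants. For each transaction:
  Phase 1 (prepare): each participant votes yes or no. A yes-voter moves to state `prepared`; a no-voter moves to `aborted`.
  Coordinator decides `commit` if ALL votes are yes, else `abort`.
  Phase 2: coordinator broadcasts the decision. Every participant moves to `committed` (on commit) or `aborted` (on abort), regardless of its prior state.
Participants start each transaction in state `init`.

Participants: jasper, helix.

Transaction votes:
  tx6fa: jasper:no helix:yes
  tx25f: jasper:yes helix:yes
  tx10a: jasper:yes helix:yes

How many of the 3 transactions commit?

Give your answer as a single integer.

Answer: 2

Derivation:
tx6fa: no from jasper -> abort (commits=0)
tx25f: all yes -> commit (commits=1)
tx10a: all yes -> commit (commits=2)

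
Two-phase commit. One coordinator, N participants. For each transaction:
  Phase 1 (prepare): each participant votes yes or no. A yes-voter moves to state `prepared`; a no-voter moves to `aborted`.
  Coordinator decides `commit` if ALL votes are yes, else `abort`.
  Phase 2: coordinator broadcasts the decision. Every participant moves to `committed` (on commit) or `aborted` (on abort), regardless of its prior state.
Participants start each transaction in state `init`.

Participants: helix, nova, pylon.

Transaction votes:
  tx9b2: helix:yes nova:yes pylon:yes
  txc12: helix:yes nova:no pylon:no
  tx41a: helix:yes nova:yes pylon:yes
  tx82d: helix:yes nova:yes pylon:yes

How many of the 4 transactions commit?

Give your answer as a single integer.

Answer: 3

Derivation:
tx9b2: all yes -> commit (commits=1)
txc12: no from nova, pylon -> abort (commits=1)
tx41a: all yes -> commit (commits=2)
tx82d: all yes -> commit (commits=3)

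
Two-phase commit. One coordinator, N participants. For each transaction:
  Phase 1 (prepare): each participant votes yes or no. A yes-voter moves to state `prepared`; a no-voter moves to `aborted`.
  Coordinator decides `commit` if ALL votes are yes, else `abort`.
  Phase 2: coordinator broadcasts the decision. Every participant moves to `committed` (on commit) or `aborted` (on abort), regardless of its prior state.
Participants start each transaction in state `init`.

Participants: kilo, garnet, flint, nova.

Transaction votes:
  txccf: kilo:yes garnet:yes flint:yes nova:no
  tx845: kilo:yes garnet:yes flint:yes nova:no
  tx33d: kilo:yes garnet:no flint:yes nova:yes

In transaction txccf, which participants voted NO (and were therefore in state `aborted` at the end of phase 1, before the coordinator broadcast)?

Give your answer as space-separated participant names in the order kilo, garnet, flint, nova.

Txn txccf phase 1: kilo yes -> prepared; garnet yes -> prepared; flint yes -> prepared; nova no -> aborted

Answer: nova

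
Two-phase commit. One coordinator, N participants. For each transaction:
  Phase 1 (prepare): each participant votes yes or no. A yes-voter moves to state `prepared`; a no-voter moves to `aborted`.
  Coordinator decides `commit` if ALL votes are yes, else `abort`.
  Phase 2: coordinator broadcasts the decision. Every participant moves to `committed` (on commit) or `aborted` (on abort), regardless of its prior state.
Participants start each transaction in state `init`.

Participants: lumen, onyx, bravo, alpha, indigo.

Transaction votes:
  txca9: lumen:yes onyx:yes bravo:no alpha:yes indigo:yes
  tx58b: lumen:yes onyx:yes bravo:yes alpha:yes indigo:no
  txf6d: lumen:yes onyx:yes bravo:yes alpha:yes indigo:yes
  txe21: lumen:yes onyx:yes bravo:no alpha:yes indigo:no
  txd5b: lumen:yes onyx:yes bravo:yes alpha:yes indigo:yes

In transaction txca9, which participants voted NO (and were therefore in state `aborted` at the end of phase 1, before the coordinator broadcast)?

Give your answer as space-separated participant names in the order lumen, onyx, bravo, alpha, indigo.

Txn txca9 phase 1: lumen yes -> prepared; onyx yes -> prepared; bravo no -> aborted; alpha yes -> prepared; indigo yes -> prepared

Answer: bravo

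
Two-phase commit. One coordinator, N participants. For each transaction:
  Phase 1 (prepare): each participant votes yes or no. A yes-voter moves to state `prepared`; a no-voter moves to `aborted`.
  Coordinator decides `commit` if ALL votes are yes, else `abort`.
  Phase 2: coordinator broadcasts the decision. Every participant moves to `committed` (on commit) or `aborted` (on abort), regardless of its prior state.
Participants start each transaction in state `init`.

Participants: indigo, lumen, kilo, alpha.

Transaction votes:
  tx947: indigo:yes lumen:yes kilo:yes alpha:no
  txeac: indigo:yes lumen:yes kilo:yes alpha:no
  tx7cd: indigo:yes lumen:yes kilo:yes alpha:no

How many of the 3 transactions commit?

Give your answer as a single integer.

tx947: no from alpha -> abort (commits=0)
txeac: no from alpha -> abort (commits=0)
tx7cd: no from alpha -> abort (commits=0)

Answer: 0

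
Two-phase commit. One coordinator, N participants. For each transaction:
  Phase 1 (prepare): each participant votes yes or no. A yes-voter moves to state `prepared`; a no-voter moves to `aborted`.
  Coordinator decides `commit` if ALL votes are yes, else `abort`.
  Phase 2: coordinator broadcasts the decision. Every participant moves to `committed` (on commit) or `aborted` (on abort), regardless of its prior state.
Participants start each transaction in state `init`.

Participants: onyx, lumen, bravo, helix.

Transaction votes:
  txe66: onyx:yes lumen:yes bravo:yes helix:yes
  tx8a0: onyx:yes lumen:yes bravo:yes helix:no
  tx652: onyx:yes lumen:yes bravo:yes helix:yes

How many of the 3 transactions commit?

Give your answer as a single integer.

Answer: 2

Derivation:
txe66: all yes -> commit (commits=1)
tx8a0: no from helix -> abort (commits=1)
tx652: all yes -> commit (commits=2)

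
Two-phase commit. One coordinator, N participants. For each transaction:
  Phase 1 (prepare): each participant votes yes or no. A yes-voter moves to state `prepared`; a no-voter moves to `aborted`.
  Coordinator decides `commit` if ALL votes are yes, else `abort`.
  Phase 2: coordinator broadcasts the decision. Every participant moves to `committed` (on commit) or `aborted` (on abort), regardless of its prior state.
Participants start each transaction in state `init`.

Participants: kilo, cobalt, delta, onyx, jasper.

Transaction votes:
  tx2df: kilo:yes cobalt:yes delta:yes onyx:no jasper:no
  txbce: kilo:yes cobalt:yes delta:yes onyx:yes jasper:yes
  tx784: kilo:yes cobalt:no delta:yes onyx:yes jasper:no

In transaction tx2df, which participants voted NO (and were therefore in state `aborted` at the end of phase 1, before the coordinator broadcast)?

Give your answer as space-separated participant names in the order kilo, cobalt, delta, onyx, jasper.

Txn tx2df phase 1: kilo yes -> prepared; cobalt yes -> prepared; delta yes -> prepared; onyx no -> aborted; jasper no -> aborted

Answer: onyx jasper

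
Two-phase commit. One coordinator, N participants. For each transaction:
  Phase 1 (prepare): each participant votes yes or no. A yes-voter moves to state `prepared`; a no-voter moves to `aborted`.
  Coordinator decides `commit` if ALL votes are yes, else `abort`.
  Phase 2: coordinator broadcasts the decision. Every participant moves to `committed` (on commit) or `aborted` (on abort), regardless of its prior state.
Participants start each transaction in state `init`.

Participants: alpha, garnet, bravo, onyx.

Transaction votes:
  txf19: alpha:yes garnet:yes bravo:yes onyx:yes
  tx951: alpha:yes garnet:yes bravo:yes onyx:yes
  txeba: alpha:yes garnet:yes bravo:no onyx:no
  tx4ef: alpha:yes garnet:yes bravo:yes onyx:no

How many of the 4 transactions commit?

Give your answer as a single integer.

txf19: all yes -> commit (commits=1)
tx951: all yes -> commit (commits=2)
txeba: no from bravo, onyx -> abort (commits=2)
tx4ef: no from onyx -> abort (commits=2)

Answer: 2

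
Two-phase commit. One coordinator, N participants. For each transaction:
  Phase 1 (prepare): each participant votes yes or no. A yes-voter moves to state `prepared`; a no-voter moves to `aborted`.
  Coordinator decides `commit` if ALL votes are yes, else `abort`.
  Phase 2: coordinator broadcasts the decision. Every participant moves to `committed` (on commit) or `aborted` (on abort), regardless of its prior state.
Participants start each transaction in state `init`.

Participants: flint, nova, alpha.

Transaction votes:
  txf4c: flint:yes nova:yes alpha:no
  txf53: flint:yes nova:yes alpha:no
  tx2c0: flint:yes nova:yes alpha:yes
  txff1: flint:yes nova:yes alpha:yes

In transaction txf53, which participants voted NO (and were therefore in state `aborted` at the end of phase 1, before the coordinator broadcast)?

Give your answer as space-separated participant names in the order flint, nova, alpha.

Txn txf53 phase 1: flint yes -> prepared; nova yes -> prepared; alpha no -> aborted

Answer: alpha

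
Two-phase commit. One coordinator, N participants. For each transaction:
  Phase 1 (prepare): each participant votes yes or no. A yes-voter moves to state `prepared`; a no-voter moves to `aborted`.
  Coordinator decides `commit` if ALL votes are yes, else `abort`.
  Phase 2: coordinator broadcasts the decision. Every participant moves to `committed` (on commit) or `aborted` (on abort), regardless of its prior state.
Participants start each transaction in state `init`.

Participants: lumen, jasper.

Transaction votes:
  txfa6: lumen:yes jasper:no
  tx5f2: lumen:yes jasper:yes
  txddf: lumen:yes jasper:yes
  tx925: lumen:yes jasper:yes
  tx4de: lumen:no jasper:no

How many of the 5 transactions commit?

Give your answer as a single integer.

Answer: 3

Derivation:
txfa6: no from jasper -> abort (commits=0)
tx5f2: all yes -> commit (commits=1)
txddf: all yes -> commit (commits=2)
tx925: all yes -> commit (commits=3)
tx4de: no from lumen, jasper -> abort (commits=3)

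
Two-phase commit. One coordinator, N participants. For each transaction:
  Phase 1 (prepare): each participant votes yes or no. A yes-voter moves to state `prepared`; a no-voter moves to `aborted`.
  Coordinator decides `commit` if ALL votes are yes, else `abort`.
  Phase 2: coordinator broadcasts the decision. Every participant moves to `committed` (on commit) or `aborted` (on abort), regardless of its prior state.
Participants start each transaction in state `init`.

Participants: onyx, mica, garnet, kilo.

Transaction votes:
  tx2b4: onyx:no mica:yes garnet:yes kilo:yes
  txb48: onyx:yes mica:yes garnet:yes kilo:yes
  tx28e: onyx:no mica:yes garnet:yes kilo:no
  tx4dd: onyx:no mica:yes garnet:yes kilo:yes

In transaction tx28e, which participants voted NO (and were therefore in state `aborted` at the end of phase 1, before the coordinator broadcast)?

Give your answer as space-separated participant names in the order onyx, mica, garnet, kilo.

Txn tx28e phase 1: onyx no -> aborted; mica yes -> prepared; garnet yes -> prepared; kilo no -> aborted

Answer: onyx kilo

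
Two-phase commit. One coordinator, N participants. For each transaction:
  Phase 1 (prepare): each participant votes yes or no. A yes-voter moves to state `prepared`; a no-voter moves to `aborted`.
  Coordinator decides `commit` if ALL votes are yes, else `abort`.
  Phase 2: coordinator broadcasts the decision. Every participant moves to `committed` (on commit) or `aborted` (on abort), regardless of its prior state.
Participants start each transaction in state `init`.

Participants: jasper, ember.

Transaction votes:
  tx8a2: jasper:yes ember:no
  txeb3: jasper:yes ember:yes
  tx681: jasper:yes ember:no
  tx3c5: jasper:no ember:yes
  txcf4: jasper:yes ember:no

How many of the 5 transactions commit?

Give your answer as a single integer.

Answer: 1

Derivation:
tx8a2: no from ember -> abort (commits=0)
txeb3: all yes -> commit (commits=1)
tx681: no from ember -> abort (commits=1)
tx3c5: no from jasper -> abort (commits=1)
txcf4: no from ember -> abort (commits=1)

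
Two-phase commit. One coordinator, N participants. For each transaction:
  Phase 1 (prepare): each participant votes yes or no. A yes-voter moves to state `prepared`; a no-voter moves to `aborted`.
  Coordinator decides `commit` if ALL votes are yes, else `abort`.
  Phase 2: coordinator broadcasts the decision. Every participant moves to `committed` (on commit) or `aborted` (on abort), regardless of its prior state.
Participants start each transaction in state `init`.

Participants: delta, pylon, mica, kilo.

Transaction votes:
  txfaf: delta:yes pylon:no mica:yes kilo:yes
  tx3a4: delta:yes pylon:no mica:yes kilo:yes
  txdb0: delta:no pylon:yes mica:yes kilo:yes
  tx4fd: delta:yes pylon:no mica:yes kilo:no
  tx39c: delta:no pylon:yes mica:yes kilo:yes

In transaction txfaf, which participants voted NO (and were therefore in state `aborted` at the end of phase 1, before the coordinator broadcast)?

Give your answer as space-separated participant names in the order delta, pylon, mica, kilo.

Txn txfaf phase 1: delta yes -> prepared; pylon no -> aborted; mica yes -> prepared; kilo yes -> prepared

Answer: pylon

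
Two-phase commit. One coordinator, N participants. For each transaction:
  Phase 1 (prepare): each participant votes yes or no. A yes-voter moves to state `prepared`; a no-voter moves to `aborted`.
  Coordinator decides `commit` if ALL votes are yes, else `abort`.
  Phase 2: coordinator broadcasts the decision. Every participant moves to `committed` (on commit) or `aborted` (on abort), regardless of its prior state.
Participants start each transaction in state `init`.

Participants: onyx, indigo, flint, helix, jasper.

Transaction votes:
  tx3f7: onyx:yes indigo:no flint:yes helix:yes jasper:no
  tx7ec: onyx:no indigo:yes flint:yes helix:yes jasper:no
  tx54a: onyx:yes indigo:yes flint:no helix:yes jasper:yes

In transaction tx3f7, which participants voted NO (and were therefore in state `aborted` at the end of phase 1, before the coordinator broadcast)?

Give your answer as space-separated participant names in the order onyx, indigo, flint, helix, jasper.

Answer: indigo jasper

Derivation:
Txn tx3f7 phase 1: onyx yes -> prepared; indigo no -> aborted; flint yes -> prepared; helix yes -> prepared; jasper no -> aborted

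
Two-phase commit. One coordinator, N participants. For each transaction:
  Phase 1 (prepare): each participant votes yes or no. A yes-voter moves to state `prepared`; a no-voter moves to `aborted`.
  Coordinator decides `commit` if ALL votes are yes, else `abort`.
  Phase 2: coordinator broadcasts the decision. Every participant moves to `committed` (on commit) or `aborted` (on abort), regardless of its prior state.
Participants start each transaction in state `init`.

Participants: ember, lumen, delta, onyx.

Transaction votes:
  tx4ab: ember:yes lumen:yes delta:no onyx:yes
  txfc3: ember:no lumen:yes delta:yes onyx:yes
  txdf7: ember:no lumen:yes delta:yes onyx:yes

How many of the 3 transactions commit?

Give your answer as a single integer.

tx4ab: no from delta -> abort (commits=0)
txfc3: no from ember -> abort (commits=0)
txdf7: no from ember -> abort (commits=0)

Answer: 0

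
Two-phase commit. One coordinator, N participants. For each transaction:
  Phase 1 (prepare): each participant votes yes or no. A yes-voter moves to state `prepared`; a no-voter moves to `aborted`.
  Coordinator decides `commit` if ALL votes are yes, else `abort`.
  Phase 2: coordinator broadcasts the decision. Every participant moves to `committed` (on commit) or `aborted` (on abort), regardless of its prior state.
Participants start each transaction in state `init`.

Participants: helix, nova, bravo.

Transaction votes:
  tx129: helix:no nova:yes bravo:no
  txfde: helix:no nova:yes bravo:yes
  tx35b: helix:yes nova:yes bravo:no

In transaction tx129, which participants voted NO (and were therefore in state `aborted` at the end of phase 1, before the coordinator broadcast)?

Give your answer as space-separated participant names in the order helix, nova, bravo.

Answer: helix bravo

Derivation:
Txn tx129 phase 1: helix no -> aborted; nova yes -> prepared; bravo no -> aborted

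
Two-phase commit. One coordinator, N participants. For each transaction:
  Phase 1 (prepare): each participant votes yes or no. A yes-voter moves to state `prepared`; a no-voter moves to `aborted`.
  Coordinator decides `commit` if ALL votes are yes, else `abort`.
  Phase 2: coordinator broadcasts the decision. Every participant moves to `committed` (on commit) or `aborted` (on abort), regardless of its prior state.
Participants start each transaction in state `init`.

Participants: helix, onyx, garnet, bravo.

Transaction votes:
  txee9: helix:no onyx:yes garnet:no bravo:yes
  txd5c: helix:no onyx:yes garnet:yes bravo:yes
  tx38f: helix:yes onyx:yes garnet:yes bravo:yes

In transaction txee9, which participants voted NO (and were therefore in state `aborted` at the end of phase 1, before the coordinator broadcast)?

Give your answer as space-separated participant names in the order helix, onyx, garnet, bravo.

Txn txee9 phase 1: helix no -> aborted; onyx yes -> prepared; garnet no -> aborted; bravo yes -> prepared

Answer: helix garnet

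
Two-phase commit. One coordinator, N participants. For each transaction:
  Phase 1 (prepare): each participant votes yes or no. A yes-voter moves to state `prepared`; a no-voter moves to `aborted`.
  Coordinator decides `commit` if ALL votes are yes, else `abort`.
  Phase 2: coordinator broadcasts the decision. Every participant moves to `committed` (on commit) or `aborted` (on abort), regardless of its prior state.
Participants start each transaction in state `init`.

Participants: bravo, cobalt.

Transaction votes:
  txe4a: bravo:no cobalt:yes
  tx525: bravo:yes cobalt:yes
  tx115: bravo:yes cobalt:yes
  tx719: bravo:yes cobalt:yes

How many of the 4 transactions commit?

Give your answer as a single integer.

Answer: 3

Derivation:
txe4a: no from bravo -> abort (commits=0)
tx525: all yes -> commit (commits=1)
tx115: all yes -> commit (commits=2)
tx719: all yes -> commit (commits=3)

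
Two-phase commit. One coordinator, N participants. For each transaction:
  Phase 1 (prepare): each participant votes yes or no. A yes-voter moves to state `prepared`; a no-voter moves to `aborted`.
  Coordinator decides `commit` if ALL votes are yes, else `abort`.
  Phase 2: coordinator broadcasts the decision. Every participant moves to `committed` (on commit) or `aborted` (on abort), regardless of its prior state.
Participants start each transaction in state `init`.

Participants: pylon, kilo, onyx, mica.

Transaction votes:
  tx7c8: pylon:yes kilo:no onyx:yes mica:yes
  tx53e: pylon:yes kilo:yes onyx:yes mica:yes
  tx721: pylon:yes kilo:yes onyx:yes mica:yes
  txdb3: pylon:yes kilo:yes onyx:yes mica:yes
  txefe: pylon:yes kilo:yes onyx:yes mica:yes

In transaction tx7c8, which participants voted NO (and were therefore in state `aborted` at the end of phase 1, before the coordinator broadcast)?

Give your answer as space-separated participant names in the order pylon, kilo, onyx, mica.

Txn tx7c8 phase 1: pylon yes -> prepared; kilo no -> aborted; onyx yes -> prepared; mica yes -> prepared

Answer: kilo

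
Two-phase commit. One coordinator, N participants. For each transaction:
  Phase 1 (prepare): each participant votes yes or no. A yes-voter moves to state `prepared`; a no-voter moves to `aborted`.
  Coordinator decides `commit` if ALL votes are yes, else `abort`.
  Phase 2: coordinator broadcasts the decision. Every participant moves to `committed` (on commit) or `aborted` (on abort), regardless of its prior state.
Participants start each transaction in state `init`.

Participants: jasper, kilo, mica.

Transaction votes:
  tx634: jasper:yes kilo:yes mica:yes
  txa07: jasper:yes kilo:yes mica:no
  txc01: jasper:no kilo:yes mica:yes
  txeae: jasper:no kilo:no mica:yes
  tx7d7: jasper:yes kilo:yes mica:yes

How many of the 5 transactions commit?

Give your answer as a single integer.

Answer: 2

Derivation:
tx634: all yes -> commit (commits=1)
txa07: no from mica -> abort (commits=1)
txc01: no from jasper -> abort (commits=1)
txeae: no from jasper, kilo -> abort (commits=1)
tx7d7: all yes -> commit (commits=2)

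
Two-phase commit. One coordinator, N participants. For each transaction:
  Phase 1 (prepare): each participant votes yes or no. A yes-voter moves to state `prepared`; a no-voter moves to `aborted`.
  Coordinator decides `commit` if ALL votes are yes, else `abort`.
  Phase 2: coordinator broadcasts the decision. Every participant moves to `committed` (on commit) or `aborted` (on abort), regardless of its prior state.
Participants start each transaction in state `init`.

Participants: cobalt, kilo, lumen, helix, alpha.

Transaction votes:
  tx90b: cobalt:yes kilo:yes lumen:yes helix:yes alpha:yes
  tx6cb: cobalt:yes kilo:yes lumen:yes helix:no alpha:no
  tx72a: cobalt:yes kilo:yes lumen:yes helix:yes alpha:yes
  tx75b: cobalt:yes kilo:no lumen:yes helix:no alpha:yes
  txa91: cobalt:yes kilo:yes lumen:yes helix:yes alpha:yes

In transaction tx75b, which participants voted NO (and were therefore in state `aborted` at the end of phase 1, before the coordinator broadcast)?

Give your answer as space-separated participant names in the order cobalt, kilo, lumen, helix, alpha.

Answer: kilo helix

Derivation:
Txn tx75b phase 1: cobalt yes -> prepared; kilo no -> aborted; lumen yes -> prepared; helix no -> aborted; alpha yes -> prepared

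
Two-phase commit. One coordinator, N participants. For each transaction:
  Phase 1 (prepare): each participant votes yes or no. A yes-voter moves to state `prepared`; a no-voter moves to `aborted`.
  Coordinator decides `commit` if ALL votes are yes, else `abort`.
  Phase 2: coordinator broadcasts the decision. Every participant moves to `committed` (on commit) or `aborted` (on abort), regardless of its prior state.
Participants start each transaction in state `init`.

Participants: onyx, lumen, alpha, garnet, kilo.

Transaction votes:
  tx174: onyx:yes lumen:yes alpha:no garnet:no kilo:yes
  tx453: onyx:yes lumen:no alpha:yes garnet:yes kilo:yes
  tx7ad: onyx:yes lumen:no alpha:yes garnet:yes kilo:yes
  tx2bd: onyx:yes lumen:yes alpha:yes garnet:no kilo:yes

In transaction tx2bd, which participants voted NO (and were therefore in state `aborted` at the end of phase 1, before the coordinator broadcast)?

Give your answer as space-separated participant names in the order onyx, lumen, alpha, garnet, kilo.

Txn tx2bd phase 1: onyx yes -> prepared; lumen yes -> prepared; alpha yes -> prepared; garnet no -> aborted; kilo yes -> prepared

Answer: garnet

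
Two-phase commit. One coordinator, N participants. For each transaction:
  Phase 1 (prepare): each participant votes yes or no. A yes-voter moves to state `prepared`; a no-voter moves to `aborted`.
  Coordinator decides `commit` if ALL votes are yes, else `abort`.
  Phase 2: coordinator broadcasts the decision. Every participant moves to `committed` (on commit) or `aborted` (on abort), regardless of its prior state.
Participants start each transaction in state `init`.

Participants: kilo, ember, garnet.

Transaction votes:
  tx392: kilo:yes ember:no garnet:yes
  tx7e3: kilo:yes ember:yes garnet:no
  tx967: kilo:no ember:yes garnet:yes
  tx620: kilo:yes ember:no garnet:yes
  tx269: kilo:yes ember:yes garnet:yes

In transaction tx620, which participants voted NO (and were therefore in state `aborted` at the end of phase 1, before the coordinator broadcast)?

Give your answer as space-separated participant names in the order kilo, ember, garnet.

Answer: ember

Derivation:
Txn tx620 phase 1: kilo yes -> prepared; ember no -> aborted; garnet yes -> prepared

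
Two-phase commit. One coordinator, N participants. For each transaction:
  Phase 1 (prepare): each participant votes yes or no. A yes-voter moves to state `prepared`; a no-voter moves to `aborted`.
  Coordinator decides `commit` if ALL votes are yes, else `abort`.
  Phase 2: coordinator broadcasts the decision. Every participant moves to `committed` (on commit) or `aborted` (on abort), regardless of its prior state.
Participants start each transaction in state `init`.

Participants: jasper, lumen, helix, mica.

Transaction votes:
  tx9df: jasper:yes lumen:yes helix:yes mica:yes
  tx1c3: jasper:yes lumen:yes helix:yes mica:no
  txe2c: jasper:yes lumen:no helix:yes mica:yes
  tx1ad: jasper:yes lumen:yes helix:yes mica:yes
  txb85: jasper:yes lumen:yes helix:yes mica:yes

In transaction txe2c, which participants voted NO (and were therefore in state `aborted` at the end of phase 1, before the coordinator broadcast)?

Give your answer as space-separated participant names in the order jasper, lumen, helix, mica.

Answer: lumen

Derivation:
Txn txe2c phase 1: jasper yes -> prepared; lumen no -> aborted; helix yes -> prepared; mica yes -> prepared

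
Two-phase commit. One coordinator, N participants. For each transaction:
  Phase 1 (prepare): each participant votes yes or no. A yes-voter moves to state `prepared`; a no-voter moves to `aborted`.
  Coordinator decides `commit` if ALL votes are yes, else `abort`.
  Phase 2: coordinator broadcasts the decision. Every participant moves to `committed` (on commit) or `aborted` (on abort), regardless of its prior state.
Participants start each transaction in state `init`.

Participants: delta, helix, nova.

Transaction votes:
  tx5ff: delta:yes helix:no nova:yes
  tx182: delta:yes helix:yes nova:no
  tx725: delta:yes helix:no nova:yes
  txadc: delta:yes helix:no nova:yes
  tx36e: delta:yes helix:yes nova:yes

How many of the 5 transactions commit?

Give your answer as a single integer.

tx5ff: no from helix -> abort (commits=0)
tx182: no from nova -> abort (commits=0)
tx725: no from helix -> abort (commits=0)
txadc: no from helix -> abort (commits=0)
tx36e: all yes -> commit (commits=1)

Answer: 1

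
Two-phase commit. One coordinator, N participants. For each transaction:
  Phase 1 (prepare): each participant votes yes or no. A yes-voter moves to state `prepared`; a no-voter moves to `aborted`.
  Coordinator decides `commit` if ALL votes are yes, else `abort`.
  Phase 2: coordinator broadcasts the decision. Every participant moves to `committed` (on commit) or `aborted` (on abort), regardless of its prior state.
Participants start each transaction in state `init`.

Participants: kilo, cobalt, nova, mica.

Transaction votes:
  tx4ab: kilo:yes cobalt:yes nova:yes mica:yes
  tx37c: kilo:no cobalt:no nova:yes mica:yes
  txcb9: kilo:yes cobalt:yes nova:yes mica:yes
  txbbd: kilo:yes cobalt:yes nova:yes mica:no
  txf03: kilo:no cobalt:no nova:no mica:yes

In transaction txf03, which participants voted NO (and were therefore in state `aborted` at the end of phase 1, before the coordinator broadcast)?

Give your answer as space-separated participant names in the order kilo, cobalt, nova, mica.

Answer: kilo cobalt nova

Derivation:
Txn txf03 phase 1: kilo no -> aborted; cobalt no -> aborted; nova no -> aborted; mica yes -> prepared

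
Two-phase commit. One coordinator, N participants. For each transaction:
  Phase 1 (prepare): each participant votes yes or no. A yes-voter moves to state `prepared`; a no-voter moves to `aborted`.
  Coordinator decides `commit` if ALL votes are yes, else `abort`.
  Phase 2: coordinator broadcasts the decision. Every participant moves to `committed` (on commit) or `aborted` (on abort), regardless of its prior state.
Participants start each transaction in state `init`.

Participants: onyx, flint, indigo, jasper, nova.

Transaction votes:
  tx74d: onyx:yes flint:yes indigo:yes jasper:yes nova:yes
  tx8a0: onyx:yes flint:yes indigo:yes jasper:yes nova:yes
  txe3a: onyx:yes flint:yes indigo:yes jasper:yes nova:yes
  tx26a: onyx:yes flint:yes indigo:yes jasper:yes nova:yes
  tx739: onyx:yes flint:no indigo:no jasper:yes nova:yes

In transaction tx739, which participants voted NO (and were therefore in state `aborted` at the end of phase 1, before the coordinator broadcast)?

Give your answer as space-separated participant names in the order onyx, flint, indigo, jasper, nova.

Txn tx739 phase 1: onyx yes -> prepared; flint no -> aborted; indigo no -> aborted; jasper yes -> prepared; nova yes -> prepared

Answer: flint indigo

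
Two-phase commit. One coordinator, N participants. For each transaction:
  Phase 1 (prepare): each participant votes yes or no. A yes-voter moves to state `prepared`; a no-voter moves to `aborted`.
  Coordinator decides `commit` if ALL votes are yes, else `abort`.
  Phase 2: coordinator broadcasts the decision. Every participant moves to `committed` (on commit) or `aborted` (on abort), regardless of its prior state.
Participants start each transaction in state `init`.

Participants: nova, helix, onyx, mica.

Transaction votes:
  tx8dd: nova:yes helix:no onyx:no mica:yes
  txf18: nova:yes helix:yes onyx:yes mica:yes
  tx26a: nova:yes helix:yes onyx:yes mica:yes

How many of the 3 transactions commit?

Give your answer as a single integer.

tx8dd: no from helix, onyx -> abort (commits=0)
txf18: all yes -> commit (commits=1)
tx26a: all yes -> commit (commits=2)

Answer: 2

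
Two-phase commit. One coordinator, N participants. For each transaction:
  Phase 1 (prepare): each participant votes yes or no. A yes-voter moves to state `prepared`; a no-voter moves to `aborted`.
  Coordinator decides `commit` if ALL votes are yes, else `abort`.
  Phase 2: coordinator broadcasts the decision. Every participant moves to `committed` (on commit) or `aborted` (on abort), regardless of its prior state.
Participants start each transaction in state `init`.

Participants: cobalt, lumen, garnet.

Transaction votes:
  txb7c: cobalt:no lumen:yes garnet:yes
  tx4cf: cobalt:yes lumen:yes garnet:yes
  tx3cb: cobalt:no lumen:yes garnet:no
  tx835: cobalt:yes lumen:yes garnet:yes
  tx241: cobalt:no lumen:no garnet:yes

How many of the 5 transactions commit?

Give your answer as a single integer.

Answer: 2

Derivation:
txb7c: no from cobalt -> abort (commits=0)
tx4cf: all yes -> commit (commits=1)
tx3cb: no from cobalt, garnet -> abort (commits=1)
tx835: all yes -> commit (commits=2)
tx241: no from cobalt, lumen -> abort (commits=2)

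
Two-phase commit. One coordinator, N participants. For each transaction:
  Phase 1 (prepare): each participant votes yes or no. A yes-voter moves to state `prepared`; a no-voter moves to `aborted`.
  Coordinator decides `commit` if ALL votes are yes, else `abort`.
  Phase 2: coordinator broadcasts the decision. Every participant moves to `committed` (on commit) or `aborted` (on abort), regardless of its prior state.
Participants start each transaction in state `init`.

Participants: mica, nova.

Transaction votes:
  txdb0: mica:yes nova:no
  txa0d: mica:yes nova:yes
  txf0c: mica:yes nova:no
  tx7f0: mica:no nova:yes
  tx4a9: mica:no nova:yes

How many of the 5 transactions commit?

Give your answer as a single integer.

Answer: 1

Derivation:
txdb0: no from nova -> abort (commits=0)
txa0d: all yes -> commit (commits=1)
txf0c: no from nova -> abort (commits=1)
tx7f0: no from mica -> abort (commits=1)
tx4a9: no from mica -> abort (commits=1)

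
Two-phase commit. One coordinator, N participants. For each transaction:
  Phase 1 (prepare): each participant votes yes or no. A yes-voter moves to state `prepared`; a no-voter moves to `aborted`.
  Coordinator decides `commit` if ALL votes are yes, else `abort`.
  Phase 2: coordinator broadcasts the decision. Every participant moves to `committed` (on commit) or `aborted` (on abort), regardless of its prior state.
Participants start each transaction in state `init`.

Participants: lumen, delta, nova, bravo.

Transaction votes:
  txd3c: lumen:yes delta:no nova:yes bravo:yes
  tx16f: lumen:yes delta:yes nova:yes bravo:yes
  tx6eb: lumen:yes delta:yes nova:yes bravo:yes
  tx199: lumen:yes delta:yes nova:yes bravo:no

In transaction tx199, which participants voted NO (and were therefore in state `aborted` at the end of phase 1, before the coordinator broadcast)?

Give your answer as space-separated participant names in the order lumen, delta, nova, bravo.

Txn tx199 phase 1: lumen yes -> prepared; delta yes -> prepared; nova yes -> prepared; bravo no -> aborted

Answer: bravo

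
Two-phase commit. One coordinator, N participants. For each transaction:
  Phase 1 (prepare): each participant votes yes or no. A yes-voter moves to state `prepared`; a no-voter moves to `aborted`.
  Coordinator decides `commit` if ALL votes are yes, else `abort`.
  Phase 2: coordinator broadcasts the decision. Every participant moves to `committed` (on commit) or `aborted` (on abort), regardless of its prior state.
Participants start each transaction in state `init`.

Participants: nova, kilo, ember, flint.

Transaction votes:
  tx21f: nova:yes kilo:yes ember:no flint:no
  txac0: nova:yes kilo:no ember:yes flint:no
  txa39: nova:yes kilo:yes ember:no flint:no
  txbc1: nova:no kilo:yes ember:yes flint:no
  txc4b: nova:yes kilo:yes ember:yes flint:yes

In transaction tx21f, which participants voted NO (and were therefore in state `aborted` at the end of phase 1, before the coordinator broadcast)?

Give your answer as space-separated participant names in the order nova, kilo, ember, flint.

Txn tx21f phase 1: nova yes -> prepared; kilo yes -> prepared; ember no -> aborted; flint no -> aborted

Answer: ember flint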